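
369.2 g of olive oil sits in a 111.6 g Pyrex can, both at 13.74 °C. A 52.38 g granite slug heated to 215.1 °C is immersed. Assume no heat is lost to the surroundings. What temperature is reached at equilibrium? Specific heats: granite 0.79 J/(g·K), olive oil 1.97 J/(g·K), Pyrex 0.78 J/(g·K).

T_f ≈ 23.5 °C

Energy conservation, ΣQ = 0:
52.38·0.79·(T − 215.1) + 369.2·1.97·(T − 13.74) + 111.6·0.78·(T − 13.74) = 0
41.38(T − 215.1) + 727.32(T − 13.74) + 87.05(T − 13.74) = 0
(41.38 + 727.32 + 87.05) T = 41.38·215.1 + 727.32·13.74 + 87.05·13.74
T = 20090 / 855.75 = 23.5 °C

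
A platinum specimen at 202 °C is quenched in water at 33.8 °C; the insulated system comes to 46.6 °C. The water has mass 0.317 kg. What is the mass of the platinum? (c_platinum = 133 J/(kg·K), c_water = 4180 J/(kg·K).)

Heat gained plus heat lost sum to zero:
m×133×(46.6 − 202) + 0.317×4180×(46.6 − 33.8) = 0
-20668 m = -16961
m = -16961/-20668 ≈ 0.8206 kg

m ≈ 0.821 kg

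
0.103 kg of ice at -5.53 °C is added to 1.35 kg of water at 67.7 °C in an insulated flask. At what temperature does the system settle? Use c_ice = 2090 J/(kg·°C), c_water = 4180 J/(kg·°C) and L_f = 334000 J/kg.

T_f ≈ 57.0 °C

Energy conservation, ΣQ = 0:
warm ice to 0 °C: 0.103×2090×(0 − (-5.53)) = 1190.4
  melt ice: 0.103×334000 = 34402
  meltwater 0→T: 0.103×4180×T = 430.54 T
  water: 5643(T − 67.7)
6073.5 T = 382031 − 35592 = 346439
T ≈ 57.04 °C (positive, so assuming full melt was valid).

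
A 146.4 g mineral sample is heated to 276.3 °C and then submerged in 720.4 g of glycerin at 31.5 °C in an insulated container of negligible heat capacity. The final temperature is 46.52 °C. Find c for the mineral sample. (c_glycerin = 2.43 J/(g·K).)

m_s c (T_s − T_f) = m_glycerin c_glycerin (T_f − T_0):
146.4·c·(276.3 − 46.52) = 720.4·2.43·(46.52 − 31.5)
33640 c = 26294  ⇒  c ≈ 0.7816 J/(g·K)

c ≈ 0.782 J/(g·K)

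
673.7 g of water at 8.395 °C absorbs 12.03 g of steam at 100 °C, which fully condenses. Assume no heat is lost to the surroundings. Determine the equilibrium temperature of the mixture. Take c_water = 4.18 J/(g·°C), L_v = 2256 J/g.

T_f ≈ 19.5 °C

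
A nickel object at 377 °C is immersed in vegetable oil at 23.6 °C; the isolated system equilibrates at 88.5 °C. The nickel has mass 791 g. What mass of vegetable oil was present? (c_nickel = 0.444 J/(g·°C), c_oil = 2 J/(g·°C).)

Heat lost by the nickel = heat gained by the oil:
791×0.444×(377 − 88.5) = m×2×(88.5 − 23.6)
129.8 m = 101322  ⇒  m ≈ 780.6 g

m ≈ 781 g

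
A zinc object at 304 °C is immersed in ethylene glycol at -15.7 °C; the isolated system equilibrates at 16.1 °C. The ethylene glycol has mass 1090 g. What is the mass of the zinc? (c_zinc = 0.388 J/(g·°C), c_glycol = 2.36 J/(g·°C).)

m ≈ 732 g

Heat lost by the zinc = heat gained by the glycol:
m×0.388×(304 − 16.1) = 1090×2.36×(16.1 − (-15.7))
111.71 m = 81802  ⇒  m ≈ 732.3 g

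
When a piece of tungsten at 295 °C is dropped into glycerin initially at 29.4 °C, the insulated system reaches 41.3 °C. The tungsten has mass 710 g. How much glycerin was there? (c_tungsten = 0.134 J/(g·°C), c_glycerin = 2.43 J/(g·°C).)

m ≈ 835 g

|Q_tungsten| = |Q_glycerin|:
710×0.134×(295 − 41.3) = m×2.43×(41.3 − 29.4)
28.92 m = 24137  ⇒  m ≈ 834.7 g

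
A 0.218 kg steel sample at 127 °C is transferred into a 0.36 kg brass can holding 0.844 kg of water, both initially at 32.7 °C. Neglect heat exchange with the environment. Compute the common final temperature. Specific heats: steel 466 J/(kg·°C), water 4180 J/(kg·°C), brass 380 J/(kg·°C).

T_f ≈ 35.2 °C

T_f = Σ m_i c_i T_i / Σ m_i c_i:
T_f = (101.59·127 + 3527.9·32.7 + 136.8·32.7) / (101.59 + 3527.9 + 136.8)
    = 132738 / 3766.3 ≈ 35.24 °C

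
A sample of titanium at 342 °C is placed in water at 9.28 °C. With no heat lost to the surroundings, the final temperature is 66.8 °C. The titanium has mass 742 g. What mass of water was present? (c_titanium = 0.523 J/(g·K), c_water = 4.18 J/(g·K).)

Taking heat into each body as positive, Σ m c ΔT = 0:
742×0.523×(66.8 − 342) + m×4.18×(66.8 − 9.28) = 0
240.43 m = 106796
m = 106796/240.43 ≈ 444.2 g

m ≈ 444 g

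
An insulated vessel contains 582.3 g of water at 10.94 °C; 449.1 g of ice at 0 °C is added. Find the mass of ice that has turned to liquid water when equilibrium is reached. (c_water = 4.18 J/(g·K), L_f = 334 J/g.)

m_melted ≈ 79.7 g

Cooling the water to 0 °C releases 582.3·4.18·10.94 = 26628 J.
To melt every bit of ice: 449.1·334 = 149999 J.
Since 26628 < 149999 J, not all the ice melts; equilibrium is at 0 °C.
m_melted·334 = 26628  ⇒  m_melted ≈ 79.72 g.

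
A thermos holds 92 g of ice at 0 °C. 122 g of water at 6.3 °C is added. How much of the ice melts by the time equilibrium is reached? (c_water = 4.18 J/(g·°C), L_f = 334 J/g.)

m_melted ≈ 9.62 g

Cooling the water to 0 °C releases 122·4.18·6.3 = 3212.7 J.
Fully melting the ice requires m_ice L_f = 92·334 = 30728 J.
3212.7 J < 30728 J, so only part of the ice melts and the system sits at 0 °C.
m_melt = 3212.7 / L_f = 9.619 g.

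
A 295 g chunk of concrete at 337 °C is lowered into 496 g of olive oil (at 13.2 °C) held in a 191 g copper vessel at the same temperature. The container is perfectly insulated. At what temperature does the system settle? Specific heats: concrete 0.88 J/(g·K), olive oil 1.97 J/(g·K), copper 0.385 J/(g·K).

Setting the total heat transfer to zero:
295·0.88·(T − 337) + 496·1.97·(T − 13.2) + 191·0.385·(T − 13.2) = 0
259.6(T − 337) + 977.12(T − 13.2) + 73.53(T − 13.2) = 0
(259.6 + 977.12 + 73.53) T = 259.6·337 + 977.12·13.2 + 73.53·13.2
T ≈ 77.35 °C

T_f ≈ 77.4 °C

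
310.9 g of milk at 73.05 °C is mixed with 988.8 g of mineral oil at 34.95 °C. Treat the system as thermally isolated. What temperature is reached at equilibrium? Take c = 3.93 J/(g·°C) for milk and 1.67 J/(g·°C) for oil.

T_f is the heat-capacity-weighted average of the initial temperatures:
T_f = (1221.8·73.05 + 1651.3·34.95) / (1221.8 + 1651.3)
    = 146968 / 2873.1 ≈ 51.15 °C

T_f ≈ 51.2 °C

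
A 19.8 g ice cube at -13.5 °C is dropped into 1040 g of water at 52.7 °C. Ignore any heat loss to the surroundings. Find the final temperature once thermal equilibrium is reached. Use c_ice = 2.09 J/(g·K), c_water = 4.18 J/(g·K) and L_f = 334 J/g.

Taking heat into each body as positive, Σ m c ΔT = 0:
warm ice to 0 °C: 19.8·2.09·(0 − (-13.5)) = 558.66; fusion: m_ice L_f = 19.8·334 = 6613.2; meltwater 0→T: 19.8·4.18·T = 82.76 T; water cools: 1040·4.18·(T − 52.7) = 4347.2(T − 52.7)
4430 T = 229097 − 7171.9 = 221926
T ≈ 50.10 °C. Since T > 0 °C, the all-ice-melts assumption holds.

T_f ≈ 50.1 °C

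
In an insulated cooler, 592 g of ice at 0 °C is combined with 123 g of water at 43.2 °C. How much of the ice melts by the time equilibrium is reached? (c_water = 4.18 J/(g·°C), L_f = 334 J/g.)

m_melted ≈ 66.5 g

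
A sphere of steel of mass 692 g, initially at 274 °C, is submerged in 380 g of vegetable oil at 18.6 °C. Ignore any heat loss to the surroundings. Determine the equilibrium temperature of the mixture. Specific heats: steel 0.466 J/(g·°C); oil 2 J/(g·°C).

With ΣQ=0 the equilibrium temperature is the m·c-weighted mean:
T_f = (322.47·274 + 760·18.6) / (322.47 + 760)
    = 102493 / 1082.5 ≈ 94.68 °C

T_f ≈ 94.7 °C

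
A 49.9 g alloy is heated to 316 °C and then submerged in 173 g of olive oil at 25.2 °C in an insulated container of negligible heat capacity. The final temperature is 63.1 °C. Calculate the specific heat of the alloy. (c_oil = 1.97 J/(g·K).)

c ≈ 1.02 J/(g·K)

Conservation of energy gives ΣQ = 0:
49.9·c·(63.1 − 316) + 173·1.97·(63.1 − 25.2) = 0
-12620 c = -12917
c = -12917/-12620 ≈ 1.024 J/(g·K)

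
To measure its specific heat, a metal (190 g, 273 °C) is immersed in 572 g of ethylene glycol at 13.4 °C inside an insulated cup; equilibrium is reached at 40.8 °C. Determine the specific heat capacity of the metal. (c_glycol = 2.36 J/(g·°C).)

Net heat exchanged in the isolated system is zero:
190×c×(40.8 − 273) + 572×2.36×(40.8 − 13.4) = 0
-44118 c = -36988
c = -36988/-44118 ≈ 0.8384 J/(g·°C)

c ≈ 0.838 J/(g·°C)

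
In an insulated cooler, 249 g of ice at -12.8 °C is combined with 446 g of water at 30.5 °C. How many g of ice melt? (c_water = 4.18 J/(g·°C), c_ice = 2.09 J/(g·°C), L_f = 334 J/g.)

m_melted ≈ 150 g

Water can give up m c ΔT = 446×4.18×30.5 = 56861 J before reaching 0 °C.
Warming the ice to 0 °C takes 249×2.09×12.8 = 6661.2 J, leaving 50199 J for melting.
Fully melting the ice requires m_ice L_f = 249×334 = 83166 J.
That's not enough to melt it all — equilibrium is at 0 °C with ice remaining.
m_melt = 50199 / L_f = 150.3 g.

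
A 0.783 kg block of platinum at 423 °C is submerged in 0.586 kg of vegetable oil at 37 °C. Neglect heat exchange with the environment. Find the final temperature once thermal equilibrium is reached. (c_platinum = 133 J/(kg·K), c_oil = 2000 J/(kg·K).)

T_f ≈ 68.5 °C

Let T be the final temperature. ΣQ_i = 0:
0.783*133*(T − 423) + 0.586*2000*(T − 37) = 0
104.14(T − 423) + 1172(T − 37) = 0
(104.14 + 1172) T = 104.14*423 + 1172*37
T = 87415/1276.1 ≈ 68.50 °C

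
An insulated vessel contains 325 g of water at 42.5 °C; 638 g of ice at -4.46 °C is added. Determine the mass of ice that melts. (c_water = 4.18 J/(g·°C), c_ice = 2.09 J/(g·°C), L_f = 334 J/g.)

m_melted ≈ 155 g

Cooling the water to 0 °C releases 325×4.18×42.5 = 57736 J.
Warming the ice to 0 °C takes 638×2.09×4.46 = 5947.1 J, leaving 51789 J for melting.
Melting all 638 g of ice would need 638×334 = 213092 J.
That's not enough to melt it all — equilibrium is at 0 °C with ice remaining.
m_melt = 51789 / L_f = 155.1 g.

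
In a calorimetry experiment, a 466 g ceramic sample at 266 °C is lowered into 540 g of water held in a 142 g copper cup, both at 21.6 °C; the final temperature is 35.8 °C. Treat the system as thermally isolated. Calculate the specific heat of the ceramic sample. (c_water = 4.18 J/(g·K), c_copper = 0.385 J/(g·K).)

Let T be the final temperature. ΣQ_i = 0:
466·c·(35.8 − 266) + 540·4.18·(35.8 − 21.6) + 142·0.385·(35.8 − 21.6) = 0
-107273 c = -32829
c = -32829/-107273 ≈ 0.306 J/(g·K)

c ≈ 0.306 J/(g·K)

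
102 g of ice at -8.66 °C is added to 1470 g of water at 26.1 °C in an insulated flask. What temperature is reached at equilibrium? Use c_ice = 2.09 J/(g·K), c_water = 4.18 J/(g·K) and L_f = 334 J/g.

T_f ≈ 18.9 °C

Sum of m c ΔT and latent-heat terms is zero:
warm ice to 0 °C: 102·2.09·(0 − (-8.66)) = 1846.1; fusion: m_ice L_f = 102·334 = 34068; meltwater 0→T: 102·4.18·T = 426.36 T; water cools: 1470·4.18·(T − 26.1) = 6144.6(T − 26.1)
6571 T = 160374 − 35914 = 124460
T ≈ 18.94 °C — above 0 °C, consistent with complete melting.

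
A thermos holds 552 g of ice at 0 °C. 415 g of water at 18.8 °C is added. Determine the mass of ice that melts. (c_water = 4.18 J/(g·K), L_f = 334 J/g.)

m_melted ≈ 97.6 g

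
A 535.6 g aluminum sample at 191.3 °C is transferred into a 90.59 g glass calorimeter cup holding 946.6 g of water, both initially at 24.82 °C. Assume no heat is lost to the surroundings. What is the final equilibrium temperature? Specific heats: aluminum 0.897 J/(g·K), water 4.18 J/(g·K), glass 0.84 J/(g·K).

T_f ≈ 42.5 °C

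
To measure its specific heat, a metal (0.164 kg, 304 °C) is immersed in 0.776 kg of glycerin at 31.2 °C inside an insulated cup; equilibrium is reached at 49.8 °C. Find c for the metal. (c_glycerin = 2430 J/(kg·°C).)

c ≈ 841 J/(kg·°C)

m_s c (T_s − T_f) = m_glycerin c_glycerin (T_f − T_0):
0.164×c×(304 − 49.8) = 0.776×2430×(49.8 − 31.2)
41.69 c = 35074  ⇒  c ≈ 841.3 J/(kg·°C)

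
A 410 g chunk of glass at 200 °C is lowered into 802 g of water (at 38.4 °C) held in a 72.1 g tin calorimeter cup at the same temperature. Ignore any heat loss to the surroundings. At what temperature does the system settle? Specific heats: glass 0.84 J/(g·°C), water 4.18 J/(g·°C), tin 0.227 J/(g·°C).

Energy conservation, ΣQ = 0:
410*0.84*(T − 200) + 802*4.18*(T − 38.4) + 72.1*0.227*(T − 38.4) = 0
3713.1 T = 198239
T ≈ 53.39 °C

T_f ≈ 53.4 °C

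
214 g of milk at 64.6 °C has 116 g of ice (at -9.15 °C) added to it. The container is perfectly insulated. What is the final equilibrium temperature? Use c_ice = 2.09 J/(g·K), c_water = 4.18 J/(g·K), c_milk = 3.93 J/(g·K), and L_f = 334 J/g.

Taking heat into each body as positive, Σ m c ΔT = 0:
warm ice to 0 °C: 116×2.09×(0 − (-9.15)) = 2218.3; melt ice: 116×334 = 38744; meltwater 0→T: 116×4.18×T = 484.88 T; milk: 841.02(T − 64.6)
1325.9 T = 54330 − 40962 = 13368
T ≈ 10.08 °C — above 0 °C, consistent with complete melting.

T_f ≈ 10.1 °C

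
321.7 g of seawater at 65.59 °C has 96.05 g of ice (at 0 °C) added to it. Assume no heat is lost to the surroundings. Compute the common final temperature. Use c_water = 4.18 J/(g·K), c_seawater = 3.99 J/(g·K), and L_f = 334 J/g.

Sum of m c ΔT and latent-heat terms is zero:
fusion: m_ice L_f = 96.05×334 = 32081; warm the meltwater: 401.49 T; seawater cools: 321.7×3.99×(T − 65.59) = 1283.6(T − 65.59)
1685.1 T = 84190 − 32081 = 52110
T ≈ 30.92 °C. Since T > 0 °C, the all-ice-melts assumption holds.

T_f ≈ 30.9 °C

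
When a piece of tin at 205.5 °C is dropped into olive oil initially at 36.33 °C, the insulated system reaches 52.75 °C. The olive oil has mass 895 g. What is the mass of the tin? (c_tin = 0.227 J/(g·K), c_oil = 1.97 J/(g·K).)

|Q_tin| = |Q_oil|:
m×0.227×(205.5 − 52.75) = 895×1.97×(52.75 − 36.33)
34.67 m = 28951  ⇒  m ≈ 834.9 g

m ≈ 835 g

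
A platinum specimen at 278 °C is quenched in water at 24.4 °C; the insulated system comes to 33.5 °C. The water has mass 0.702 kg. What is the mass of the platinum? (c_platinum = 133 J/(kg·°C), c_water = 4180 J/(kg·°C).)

Heat lost by the platinum = heat gained by the water:
m·133·(278 − 33.5) = 0.702·4180·(33.5 − 24.4)
32518 m = 26703  ⇒  m ≈ 0.8212 kg

m ≈ 0.821 kg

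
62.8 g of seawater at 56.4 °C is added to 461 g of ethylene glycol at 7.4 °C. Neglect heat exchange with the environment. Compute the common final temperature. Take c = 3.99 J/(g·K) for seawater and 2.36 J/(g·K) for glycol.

T_f ≈ 16.6 °C

Conservation of energy gives ΣQ = 0:
62.8·3.99·(T − 56.4) + 461·2.36·(T − 7.4) = 0
(250.57 + 1088) T = 250.57·56.4 + 1088·7.4
T = 22183/1338.5 ≈ 16.57 °C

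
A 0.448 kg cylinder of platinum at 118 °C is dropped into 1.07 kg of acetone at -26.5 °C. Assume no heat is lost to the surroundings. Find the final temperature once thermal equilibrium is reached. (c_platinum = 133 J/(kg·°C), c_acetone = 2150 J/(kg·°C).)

Taking heat into each body as positive, Σ m c ΔT = 0:
0.448×133×(T − 118) + 1.07×2150×(T − (-26.5)) = 0
59.58(T − 118) + 2300.5(T − (-26.5)) = 0
2360.1 T = -53932
T = -53932/2360.1 ≈ -22.85 °C

T_f ≈ -22.9 °C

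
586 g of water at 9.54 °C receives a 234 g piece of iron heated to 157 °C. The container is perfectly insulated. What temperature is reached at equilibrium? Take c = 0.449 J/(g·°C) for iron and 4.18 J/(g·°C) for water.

T_f ≈ 15.6 °C

Setting the total heat transfer to zero:
234*0.449*(T − 157) + 586*4.18*(T − 9.54) = 0
2554.5 T = 39863
T = 39863/2554.5 ≈ 15.60 °C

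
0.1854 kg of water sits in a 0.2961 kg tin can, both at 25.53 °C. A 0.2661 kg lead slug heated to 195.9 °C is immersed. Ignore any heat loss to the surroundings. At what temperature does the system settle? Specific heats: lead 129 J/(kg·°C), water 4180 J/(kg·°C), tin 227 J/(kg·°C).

With ΣQ=0 the equilibrium temperature is the m·c-weighted mean:
T_f = (34.33×195.9 + 774.97×25.53 + 67.21×25.53) / (34.33 + 774.97 + 67.21)
    = 28226 / 876.51 ≈ 32.20 °C

T_f ≈ 32.2 °C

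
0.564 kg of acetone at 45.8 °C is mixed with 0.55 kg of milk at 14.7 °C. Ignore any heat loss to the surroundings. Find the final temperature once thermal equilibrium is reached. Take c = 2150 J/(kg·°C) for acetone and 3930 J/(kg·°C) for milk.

Taking heat into each body as positive, Σ m c ΔT = 0:
0.564×2150×(T − 45.8) + 0.55×3930×(T − 14.7) = 0
3374.1 T = 87311
T ≈ 25.88 °C

T_f ≈ 25.9 °C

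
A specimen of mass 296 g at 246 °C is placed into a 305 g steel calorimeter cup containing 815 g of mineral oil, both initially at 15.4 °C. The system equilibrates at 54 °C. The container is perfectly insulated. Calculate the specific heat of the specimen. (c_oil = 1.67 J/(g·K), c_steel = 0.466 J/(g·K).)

c ≈ 1.02 J/(g·K)

Let T be the final temperature. ΣQ_i = 0:
296·c·(54 − 246) + 815·1.67·(54 − 15.4) + 305·0.466·(54 − 15.4) = 0
-56832 c = -58023
c = -58023/-56832 ≈ 1.021 J/(g·K)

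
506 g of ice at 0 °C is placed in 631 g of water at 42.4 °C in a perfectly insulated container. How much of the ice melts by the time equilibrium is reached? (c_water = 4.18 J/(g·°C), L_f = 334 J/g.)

m_melted ≈ 335 g

Water can give up m c ΔT = 631·4.18·42.4 = 111833 J before reaching 0 °C.
Fully melting the ice requires m_ice L_f = 506·334 = 169004 J.
That's not enough to melt it all — equilibrium is at 0 °C with ice remaining.
Mass melted = 111833/334 ≈ 334.8 g.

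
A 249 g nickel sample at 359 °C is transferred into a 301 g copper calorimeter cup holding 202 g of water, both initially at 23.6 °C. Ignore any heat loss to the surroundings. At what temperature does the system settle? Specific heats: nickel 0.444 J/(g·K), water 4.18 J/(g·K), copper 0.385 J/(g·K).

With ΣQ=0 the equilibrium temperature is the m·c-weighted mean:
T_f = (110.56*359 + 844.36*23.6 + 115.89*23.6) / (110.56 + 844.36 + 115.89)
    = 62351 / 1070.8 ≈ 58.23 °C

T_f ≈ 58.2 °C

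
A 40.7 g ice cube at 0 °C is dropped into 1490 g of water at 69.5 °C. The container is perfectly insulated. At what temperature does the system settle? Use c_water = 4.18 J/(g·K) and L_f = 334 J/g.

Taking heat into each body as positive, Σ m c ΔT = 0:
fusion: m_ice L_f = 40.7·334 = 13594; meltwater 0→T: 40.7·4.18·T = 170.13 T; water cools: 1490·4.18·(T − 69.5) = 6228.2(T − 69.5)
6398.3 T = 432860 − 13594 = 419266
T ≈ 65.53 °C — above 0 °C, consistent with complete melting.

T_f ≈ 65.5 °C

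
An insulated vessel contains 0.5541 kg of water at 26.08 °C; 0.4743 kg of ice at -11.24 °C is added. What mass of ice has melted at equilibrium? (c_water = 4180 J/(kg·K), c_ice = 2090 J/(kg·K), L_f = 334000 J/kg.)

Heat available from the water dropping to 0 °C: 0.5541×4180×26.08 = 60405 J.
Of that, 0.4743×2090×11.24 = 11142 J goes to bring the ice to 0 °C, leaving 49263 J.
To melt every bit of ice: 0.4743×334000 = 158416 J.
That's not enough to melt it all — equilibrium is at 0 °C with ice remaining.
m_melted×334000 = 49263  ⇒  m_melted ≈ 0.1475 kg.

m_melted ≈ 0.147 kg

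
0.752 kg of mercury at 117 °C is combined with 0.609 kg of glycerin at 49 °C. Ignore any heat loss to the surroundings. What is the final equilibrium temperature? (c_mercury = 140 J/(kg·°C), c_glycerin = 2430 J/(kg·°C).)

T_f ≈ 53.5 °C

Let T be the final temperature. ΣQ_i = 0:
0.752·140·(T − 117) + 0.609·2430·(T − 49) = 0
1585.1 T = 84831
T ≈ 53.52 °C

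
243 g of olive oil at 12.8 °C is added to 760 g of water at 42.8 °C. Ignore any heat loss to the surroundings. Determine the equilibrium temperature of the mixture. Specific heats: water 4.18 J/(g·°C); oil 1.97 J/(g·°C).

T_f ≈ 38.9 °C

T_f = Σ m_i c_i T_i / Σ m_i c_i:
T_f = (3176.8×42.8 + 478.71×12.8) / (3176.8 + 478.71)
    = 142095 / 3655.5 ≈ 38.87 °C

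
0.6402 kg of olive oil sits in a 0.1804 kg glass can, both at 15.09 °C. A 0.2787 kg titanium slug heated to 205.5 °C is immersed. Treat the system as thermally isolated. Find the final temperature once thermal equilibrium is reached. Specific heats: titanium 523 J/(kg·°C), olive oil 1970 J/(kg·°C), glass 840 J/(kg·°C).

T_f ≈ 32.9 °C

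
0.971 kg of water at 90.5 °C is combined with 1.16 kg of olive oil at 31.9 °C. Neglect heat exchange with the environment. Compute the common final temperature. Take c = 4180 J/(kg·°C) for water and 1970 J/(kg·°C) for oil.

Setting the total heat transfer to zero:
0.971*4180*(T − 90.5) + 1.16*1970*(T − 31.9) = 0
6344 T = 440217
T = 440217 / 6344 = 69.4 °C

T_f ≈ 69.4 °C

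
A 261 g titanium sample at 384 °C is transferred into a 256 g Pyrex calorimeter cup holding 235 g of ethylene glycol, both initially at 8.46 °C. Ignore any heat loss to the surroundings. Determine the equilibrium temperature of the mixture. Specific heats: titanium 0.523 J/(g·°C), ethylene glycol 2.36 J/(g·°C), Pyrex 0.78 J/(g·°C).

T_f ≈ 66.0 °C

T_f is the heat-capacity-weighted average of the initial temperatures:
T_f = (136.5*384 + 554.6*8.46 + 199.68*8.46) / (136.5 + 554.6 + 199.68)
    = 58798 / 890.78 ≈ 66.01 °C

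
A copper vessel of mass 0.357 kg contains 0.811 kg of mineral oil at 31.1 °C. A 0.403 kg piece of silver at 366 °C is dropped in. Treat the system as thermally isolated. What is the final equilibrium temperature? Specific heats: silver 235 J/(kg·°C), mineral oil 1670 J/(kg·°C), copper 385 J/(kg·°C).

Net heat exchanged in the isolated system is zero:
0.403·235·(T − 366) + 0.811·1670·(T − 31.1) + 0.357·385·(T − 31.1) = 0
(94.71 + 1354.4 + 137.44) T = 94.71·366 + 1354.4·31.1 + 137.44·31.1
T = 81057/1586.5 ≈ 51.09 °C

T_f ≈ 51.1 °C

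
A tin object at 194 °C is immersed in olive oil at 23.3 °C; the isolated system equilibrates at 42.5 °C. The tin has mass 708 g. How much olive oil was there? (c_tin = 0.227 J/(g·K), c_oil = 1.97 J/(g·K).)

Heat lost by the tin = heat gained by the oil:
708·0.227·(194 − 42.5) = m·1.97·(42.5 − 23.3)
37.82 m = 24348  ⇒  m ≈ 643.7 g

m ≈ 644 g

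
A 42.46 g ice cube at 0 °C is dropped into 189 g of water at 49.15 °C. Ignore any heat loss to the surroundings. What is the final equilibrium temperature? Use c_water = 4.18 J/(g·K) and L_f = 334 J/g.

T_f ≈ 25.5 °C

Conservation of energy gives ΣQ = 0:
latent heat to melt: 42.46·334 = 14182
  meltwater 0→T: 42.46·4.18·T = 177.48 T
  water cools: 189·4.18·(T − 49.15) = 790.02(T − 49.15)
967.5 T = 38829 − 14182 = 24648
T ≈ 25.48 °C (positive, so assuming full melt was valid).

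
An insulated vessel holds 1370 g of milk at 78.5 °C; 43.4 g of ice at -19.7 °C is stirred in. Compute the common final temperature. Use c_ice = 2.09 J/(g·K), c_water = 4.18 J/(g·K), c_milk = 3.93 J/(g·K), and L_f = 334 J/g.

Setting the total heat transfer to zero:
warm ice to 0 °C: 43.4·2.09·(0 − (-19.7)) = 1786.9
  latent heat to melt: 43.4·334 = 14496
  warm the meltwater: 181.41 T
  milk cools: 1370·3.93·(T − 78.5) = 5384.1(T − 78.5)
5565.5 T = 422652 − 16283 = 406369
T ≈ 73.02 °C — above 0 °C, consistent with complete melting.

T_f ≈ 73.0 °C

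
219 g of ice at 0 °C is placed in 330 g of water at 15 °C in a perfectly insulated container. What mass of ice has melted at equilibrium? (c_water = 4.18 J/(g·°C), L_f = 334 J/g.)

m_melted ≈ 61.9 g

Heat available from the water dropping to 0 °C: 330·4.18·15 = 20691 J.
Melting all 219 g of ice would need 219·334 = 73146 J.
That's not enough to melt it all — equilibrium is at 0 °C with ice remaining.
m_melt = 20691 / L_f = 61.95 g.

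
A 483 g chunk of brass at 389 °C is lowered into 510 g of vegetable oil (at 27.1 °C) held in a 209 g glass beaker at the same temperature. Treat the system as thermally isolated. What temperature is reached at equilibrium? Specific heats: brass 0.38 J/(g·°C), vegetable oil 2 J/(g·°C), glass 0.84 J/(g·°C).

T_f ≈ 75.3 °C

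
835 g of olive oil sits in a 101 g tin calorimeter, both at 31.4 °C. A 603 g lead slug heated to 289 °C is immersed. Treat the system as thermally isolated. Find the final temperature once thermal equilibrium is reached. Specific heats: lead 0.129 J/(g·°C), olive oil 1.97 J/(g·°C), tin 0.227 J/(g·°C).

T_f ≈ 42.9 °C

Energy conservation, ΣQ = 0:
603*0.129*(T − 289) + 835*1.97*(T − 31.4) + 101*0.227*(T − 31.4) = 0
1745.7 T = 74852
T ≈ 42.88 °C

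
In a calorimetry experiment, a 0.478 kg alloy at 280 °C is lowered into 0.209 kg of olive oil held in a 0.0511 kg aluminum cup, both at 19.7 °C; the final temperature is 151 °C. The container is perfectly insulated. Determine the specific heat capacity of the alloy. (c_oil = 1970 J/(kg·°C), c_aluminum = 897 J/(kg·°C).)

c ≈ 974 J/(kg·°C)

Energy conservation, ΣQ = 0:
0.478·c·(151 − 280) + 0.209·1970·(151 − 19.7) + 0.0511·897·(151 − 19.7) = 0
-61.66 c = -60079
c = -60079/-61.66 ≈ 974.3 J/(kg·°C)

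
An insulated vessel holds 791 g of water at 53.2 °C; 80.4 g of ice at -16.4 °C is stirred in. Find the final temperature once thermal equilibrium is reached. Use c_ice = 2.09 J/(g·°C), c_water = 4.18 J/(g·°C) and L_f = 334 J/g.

Setting the total heat transfer to zero:
warm ice to 0 °C: 80.4×2.09×(0 − (-16.4)) = 2755.8; melt ice: 80.4×334 = 26854; meltwater 0→T: 80.4×4.18×T = 336.07 T; water cools: 791×4.18×(T − 53.2) = 3306.4(T − 53.2)
3642.5 T = 175899 − 29609 = 146290
T ≈ 40.16 °C (positive, so assuming full melt was valid).

T_f ≈ 40.2 °C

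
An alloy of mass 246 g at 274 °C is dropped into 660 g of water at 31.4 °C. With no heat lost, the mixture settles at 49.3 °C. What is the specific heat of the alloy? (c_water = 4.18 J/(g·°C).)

c ≈ 0.893 J/(g·°C)

Heat lost by the alloy = heat gained by the water:
246·c·(274 − 49.3) = 660·4.18·(49.3 − 31.4)
55276 c = 49383  ⇒  c ≈ 0.8934 J/(g·°C)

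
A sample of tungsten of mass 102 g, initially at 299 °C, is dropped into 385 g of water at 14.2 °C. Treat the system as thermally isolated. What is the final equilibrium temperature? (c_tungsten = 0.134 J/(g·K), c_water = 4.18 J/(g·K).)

Net heat exchanged in the isolated system is zero:
102*0.134*(T − 299) + 385*4.18*(T − 14.2) = 0
13.67(T − 299) + 1609.3(T − 14.2) = 0
(13.67 + 1609.3) T = 13.67*299 + 1609.3*14.2
T = 26939/1623 ≈ 16.60 °C

T_f ≈ 16.6 °C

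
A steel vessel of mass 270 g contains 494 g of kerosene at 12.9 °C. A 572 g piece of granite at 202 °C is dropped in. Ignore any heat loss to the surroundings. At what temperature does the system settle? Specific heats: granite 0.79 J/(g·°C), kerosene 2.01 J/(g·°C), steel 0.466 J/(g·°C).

T_f ≈ 67.3 °C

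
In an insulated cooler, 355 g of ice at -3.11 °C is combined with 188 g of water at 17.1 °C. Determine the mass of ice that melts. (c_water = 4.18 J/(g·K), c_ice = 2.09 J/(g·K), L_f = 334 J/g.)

m_melted ≈ 33.3 g

Heat available from the water dropping to 0 °C: 188·4.18·17.1 = 13438 J.
Warming the ice to 0 °C takes 355·2.09·3.11 = 2307.5 J, leaving 11130 J for melting.
Fully melting the ice requires m_ice L_f = 355·334 = 118570 J.
That's not enough to melt it all — equilibrium is at 0 °C with ice remaining.
m_melted·334 = 11130  ⇒  m_melted ≈ 33.32 g.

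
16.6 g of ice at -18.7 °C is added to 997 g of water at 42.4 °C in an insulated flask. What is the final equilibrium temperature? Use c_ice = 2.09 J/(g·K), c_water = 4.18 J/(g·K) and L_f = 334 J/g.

Taking heat into each body as positive, Σ m c ΔT = 0:
warm ice to 0 °C: 16.6×2.09×(0 − (-18.7)) = 648.78; melt ice: 16.6×334 = 5544.4; warm the meltwater: 69.39 T; water: 4167.5(T − 42.4)
4236.8 T = 176700 − 6193.2 = 170507
T ≈ 40.24 °C. Since T > 0 °C, the all-ice-melts assumption holds.

T_f ≈ 40.2 °C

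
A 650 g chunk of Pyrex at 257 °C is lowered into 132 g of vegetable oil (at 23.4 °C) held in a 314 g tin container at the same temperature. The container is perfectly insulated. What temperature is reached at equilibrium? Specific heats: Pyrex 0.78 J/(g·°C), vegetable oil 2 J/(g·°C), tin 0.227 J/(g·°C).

T_f ≈ 164.0 °C

Heat gained plus heat lost sum to zero:
650·0.78·(T − 257) + 132·2·(T − 23.4) + 314·0.227·(T − 23.4) = 0
(507 + 264 + 71.28) T = 507·257 + 264·23.4 + 71.28·23.4
T = 138145 / 842.28 = 164 °C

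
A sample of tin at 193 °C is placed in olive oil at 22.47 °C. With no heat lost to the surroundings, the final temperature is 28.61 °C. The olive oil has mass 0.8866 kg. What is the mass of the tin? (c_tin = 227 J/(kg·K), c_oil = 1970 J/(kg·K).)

Let T be the final temperature. ΣQ_i = 0:
m·227·(28.61 − 193) + 0.8866·1970·(28.61 − 22.47) = 0
-37317 m = -10724
m = -10724/-37317 ≈ 0.2874 kg

m ≈ 0.287 kg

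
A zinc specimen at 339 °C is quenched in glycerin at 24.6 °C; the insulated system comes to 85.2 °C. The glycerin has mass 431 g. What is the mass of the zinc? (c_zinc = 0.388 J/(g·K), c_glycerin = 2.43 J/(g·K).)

m ≈ 645 g

Conservation of energy gives ΣQ = 0:
m·0.388·(85.2 − 339) + 431·2.43·(85.2 − 24.6) = 0
-98.47 m = -63468
m = -63468/-98.47 ≈ 644.5 g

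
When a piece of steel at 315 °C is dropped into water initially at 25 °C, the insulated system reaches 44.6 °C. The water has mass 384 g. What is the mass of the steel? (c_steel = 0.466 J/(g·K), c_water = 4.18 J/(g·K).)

m ≈ 250 g

|Q_steel| = |Q_water|:
m·0.466·(315 − 44.6) = 384·4.18·(44.6 − 25)
126.01 m = 31460  ⇒  m ≈ 249.7 g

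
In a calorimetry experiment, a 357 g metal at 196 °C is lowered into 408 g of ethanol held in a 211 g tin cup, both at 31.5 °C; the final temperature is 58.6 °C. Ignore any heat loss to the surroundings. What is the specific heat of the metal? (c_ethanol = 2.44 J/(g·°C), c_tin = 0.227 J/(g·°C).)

c ≈ 0.576 J/(g·°C)

Taking heat into each body as positive, Σ m c ΔT = 0:
357×c×(58.6 − 196) + 408×2.44×(58.6 − 31.5) + 211×0.227×(58.6 − 31.5) = 0
-49052 c = -28277
c = -28277/-49052 ≈ 0.5765 J/(g·°C)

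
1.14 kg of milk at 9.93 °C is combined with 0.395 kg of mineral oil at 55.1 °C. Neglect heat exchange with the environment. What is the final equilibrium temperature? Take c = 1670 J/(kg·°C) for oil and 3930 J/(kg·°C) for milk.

T_f ≈ 15.7 °C

Net heat exchanged in the isolated system is zero:
0.395·1670·(T − 55.1) + 1.14·3930·(T − 9.93) = 0
659.65(T − 55.1) + 4480.2(T − 9.93) = 0
(659.65 + 4480.2) T = 659.65·55.1 + 4480.2·9.93
T ≈ 15.73 °C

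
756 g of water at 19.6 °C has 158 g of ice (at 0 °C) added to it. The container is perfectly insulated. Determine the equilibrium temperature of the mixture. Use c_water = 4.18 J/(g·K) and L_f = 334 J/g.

T_f ≈ 2.4 °C

Heat gained plus heat lost sum to zero:
fusion: m_ice L_f = 158×334 = 52772
  meltwater 0→T: 158×4.18×T = 660.44 T
  water: 3160.1(T − 19.6)
3820.5 T = 61938 − 52772 = 9165.6
T ≈ 2.40 °C — above 0 °C, consistent with complete melting.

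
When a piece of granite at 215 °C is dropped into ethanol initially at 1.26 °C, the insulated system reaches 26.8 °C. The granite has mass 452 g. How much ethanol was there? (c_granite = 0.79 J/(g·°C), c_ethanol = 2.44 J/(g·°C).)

m ≈ 1080 g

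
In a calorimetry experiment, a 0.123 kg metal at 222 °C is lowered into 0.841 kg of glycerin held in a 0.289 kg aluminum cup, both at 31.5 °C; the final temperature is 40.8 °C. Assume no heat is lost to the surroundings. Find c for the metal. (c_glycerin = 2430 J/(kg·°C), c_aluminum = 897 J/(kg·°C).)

Let T be the final temperature. ΣQ_i = 0:
0.123×c×(40.8 − 222) + 0.841×2430×(40.8 − 31.5) + 0.289×897×(40.8 − 31.5) = 0
-22.29 c = -21417
c = -21417/-22.29 ≈ 960.9 J/(kg·°C)

c ≈ 961 J/(kg·°C)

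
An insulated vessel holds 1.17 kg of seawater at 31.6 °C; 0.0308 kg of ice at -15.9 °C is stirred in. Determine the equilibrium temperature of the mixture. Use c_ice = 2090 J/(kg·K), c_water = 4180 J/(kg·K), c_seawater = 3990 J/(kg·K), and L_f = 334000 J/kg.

T_f ≈ 28.4 °C

Let T be the final temperature. ΣQ_i = 0:
warm ice to 0 °C: 0.0308·2090·(0 − (-15.9)) = 1023.5; fusion: m_ice L_f = 0.0308·334000 = 10287; warm the meltwater: 128.74 T; seawater cools: 1.17·3990·(T − 31.6) = 4668.3(T − 31.6)
4797 T = 147518 − 11311 = 136208
T ≈ 28.39 °C (positive, so assuming full melt was valid).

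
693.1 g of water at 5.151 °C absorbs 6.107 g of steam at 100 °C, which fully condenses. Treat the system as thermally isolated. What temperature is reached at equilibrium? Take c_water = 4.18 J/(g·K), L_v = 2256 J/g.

T_f ≈ 10.7 °C

Net heat exchanged in the isolated system is zero:
latent heat released on condensation: 6.107·2256 = 13777; condensate cools 100→T: 6.107·4.18·(T − 100) = 25.53(T − 100); original water: 2897.2(T − 5.151)
2922.7 T = 13777 + 2552.7 + 14923 = 31253
T ≈ 10.69 °C, under the boiling point, so the assumption holds.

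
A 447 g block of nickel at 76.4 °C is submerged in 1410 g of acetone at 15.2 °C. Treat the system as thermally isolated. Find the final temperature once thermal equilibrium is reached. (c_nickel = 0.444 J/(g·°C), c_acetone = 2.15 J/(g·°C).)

T_f ≈ 19.0 °C

Set heat shed by the hot body equal to heat absorbed by the cold body:
447·0.444·(76.4 − T) = 1410·2.15·(T − 15.2)
198.47(76.4 − T) = 3031.5(T − 15.2)
3230 T = 61242  ⇒  T ≈ 18.96 °C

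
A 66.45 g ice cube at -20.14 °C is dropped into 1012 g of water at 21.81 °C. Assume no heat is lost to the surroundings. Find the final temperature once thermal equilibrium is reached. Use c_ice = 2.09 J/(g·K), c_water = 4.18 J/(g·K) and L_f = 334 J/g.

T_f ≈ 14.9 °C

Heat gained plus heat lost sum to zero:
warm ice to 0 °C: 66.45·2.09·(0 − (-20.14)) = 2797.1
  latent heat to melt: 66.45·334 = 22194
  warm the meltwater: 277.76 T
  water: 4230.2(T − 21.81)
4507.9 T = 92260 − 24991 = 67268
T ≈ 14.92 °C — above 0 °C, consistent with complete melting.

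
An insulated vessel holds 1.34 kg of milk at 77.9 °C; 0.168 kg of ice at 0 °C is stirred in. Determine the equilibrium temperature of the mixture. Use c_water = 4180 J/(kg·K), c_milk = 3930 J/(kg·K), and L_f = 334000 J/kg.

T_f ≈ 59.3 °C

Setting the total heat transfer to zero:
fusion: m_ice L_f = 0.168·334000 = 56112
  meltwater 0→T: 0.168·4180·T = 702.24 T
  milk cools: 1.34·3930·(T − 77.9) = 5266.2(T − 77.9)
5968.4 T = 410237 − 56112 = 354125
T ≈ 59.33 °C. Since T > 0 °C, the all-ice-melts assumption holds.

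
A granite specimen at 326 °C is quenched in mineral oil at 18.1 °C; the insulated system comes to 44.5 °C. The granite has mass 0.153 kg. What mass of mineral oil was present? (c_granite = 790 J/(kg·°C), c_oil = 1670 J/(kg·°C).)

m ≈ 0.772 kg

Setting the total heat transfer to zero:
0.153×790×(44.5 − 326) + m×1670×(44.5 − 18.1) = 0
44088 m = 34025
m = 34025/44088 ≈ 0.7717 kg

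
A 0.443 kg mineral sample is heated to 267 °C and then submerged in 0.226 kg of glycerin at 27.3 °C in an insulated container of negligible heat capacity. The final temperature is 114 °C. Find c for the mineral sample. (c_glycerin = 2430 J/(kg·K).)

Heat lost by the mineral sample = heat gained by the glycerin:
0.443·c·(267 − 114) = 0.226·2430·(114 − 27.3)
67.78 c = 47614  ⇒  c ≈ 702.5 J/(kg·K)

c ≈ 702 J/(kg·K)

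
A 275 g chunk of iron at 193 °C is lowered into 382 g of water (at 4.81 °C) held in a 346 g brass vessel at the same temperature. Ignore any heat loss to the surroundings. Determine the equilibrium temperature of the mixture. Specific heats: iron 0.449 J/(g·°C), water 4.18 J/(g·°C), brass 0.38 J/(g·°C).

Net heat exchanged in the isolated system is zero:
275×0.449×(T − 193) + 382×4.18×(T − 4.81) + 346×0.38×(T − 4.81) = 0
(123.48 + 1596.8 + 131.48) T = 123.48×193 + 1596.8×4.81 + 131.48×4.81
T ≈ 17.36 °C

T_f ≈ 17.4 °C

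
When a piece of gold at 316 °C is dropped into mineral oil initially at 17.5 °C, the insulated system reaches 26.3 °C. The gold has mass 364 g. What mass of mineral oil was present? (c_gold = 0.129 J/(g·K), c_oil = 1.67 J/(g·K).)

Conservation of energy gives ΣQ = 0:
364×0.129×(26.3 − 316) + m×1.67×(26.3 − 17.5) = 0
14.7 m = 13603
m = 13603/14.7 ≈ 925.6 g

m ≈ 926 g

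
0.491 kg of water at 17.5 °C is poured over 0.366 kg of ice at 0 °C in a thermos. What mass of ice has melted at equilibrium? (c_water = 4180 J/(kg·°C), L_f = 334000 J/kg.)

m_melted ≈ 0.108 kg

Water can give up m c ΔT = 0.491×4180×17.5 = 35917 J before reaching 0 °C.
Fully melting the ice requires m_ice L_f = 0.366×334000 = 122244 J.
That's not enough to melt it all — equilibrium is at 0 °C with ice remaining.
Mass melted = 35917/334000 ≈ 0.1075 kg.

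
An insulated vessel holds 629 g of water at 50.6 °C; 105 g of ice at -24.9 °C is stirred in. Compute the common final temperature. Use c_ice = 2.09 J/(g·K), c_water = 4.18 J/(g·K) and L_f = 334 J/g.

T_f ≈ 30.2 °C

Energy conservation, ΣQ = 0:
warm ice to 0 °C: 105×2.09×(0 − (-24.9)) = 5464.3; melt ice: 105×334 = 35070; warm the meltwater: 438.9 T; water cools: 629×4.18×(T − 50.6) = 2629.2(T − 50.6)
3068.1 T = 133039 − 40534 = 92504
T ≈ 30.15 °C. Since T > 0 °C, the all-ice-melts assumption holds.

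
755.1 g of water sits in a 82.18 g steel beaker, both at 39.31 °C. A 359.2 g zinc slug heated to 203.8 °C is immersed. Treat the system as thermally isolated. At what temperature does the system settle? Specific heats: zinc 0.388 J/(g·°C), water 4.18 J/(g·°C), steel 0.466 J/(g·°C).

Net heat exchanged in the isolated system is zero:
359.2*0.388*(T − 203.8) + 755.1*4.18*(T − 39.31) + 82.18*0.466*(T − 39.31) = 0
3334 T = 153984
T ≈ 46.19 °C

T_f ≈ 46.2 °C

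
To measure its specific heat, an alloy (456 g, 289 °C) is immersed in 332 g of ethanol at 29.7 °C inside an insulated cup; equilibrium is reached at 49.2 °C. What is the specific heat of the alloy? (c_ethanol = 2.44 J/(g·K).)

m_s c (T_s − T_f) = m_ethanol c_ethanol (T_f − T_0):
456·c·(289 − 49.2) = 332·2.44·(49.2 − 29.7)
109349 c = 15797  ⇒  c ≈ 0.1445 J/(g·K)

c ≈ 0.144 J/(g·K)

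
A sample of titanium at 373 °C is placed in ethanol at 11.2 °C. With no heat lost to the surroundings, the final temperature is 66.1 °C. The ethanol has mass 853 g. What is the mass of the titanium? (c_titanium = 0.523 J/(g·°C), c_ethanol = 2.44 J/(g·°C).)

m ≈ 712 g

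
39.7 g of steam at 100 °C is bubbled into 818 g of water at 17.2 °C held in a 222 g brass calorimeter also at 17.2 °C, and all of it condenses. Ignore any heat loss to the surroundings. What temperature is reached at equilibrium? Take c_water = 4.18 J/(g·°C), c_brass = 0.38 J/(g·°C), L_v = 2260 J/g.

T_f ≈ 45.4 °C

Sum of m c ΔT and latent-heat terms is zero:
condense steam: −39.7×2260 = −89722; condensed water 100 °C→T: 165.95(T − 100); water warms: 818×4.18×(T − 17.2) = 3419.2(T − 17.2); brass cup: 222×0.38×(T − 17.2) = 84.36(T − 17.2)
3669.5 T = 89722 + 16595 + 60262 = 166579
T ≈ 45.39 °C (< 100 °C, so full condensation is consistent).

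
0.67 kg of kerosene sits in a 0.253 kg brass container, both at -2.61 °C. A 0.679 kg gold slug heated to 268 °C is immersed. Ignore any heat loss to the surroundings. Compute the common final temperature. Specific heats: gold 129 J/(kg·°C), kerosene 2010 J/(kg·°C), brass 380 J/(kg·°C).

T_f ≈ 12.9 °C

Energy conservation, ΣQ = 0:
0.679·129·(T − 268) + 0.67·2010·(T − (-2.61)) + 0.253·380·(T − (-2.61)) = 0
(87.59 + 1346.7 + 96.14) T = 87.59·268 + 1346.7·(-2.61) + 96.14·(-2.61)
T = 19709/1530.4 ≈ 12.88 °C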